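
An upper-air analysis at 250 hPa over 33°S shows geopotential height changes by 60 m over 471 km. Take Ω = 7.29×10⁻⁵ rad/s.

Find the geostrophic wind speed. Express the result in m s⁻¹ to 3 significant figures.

Coriolis parameter at 33°S:
f = 2Ω sin φ = 2 × 7.29×10⁻⁵ × sin 33° = 7.94×10⁻⁵ s⁻¹
Height gradient: |∂Z/∂n| = 60 m / 471000 m = 1.27×10⁻⁴
On a pressure surface, geostrophic balance gives V_g = (g/f)|∂Z/∂n|:
V_g = 9.81 × 1.27×10⁻⁴ / 7.94×10⁻⁵ = 15.7 m/s

15.7 m s⁻¹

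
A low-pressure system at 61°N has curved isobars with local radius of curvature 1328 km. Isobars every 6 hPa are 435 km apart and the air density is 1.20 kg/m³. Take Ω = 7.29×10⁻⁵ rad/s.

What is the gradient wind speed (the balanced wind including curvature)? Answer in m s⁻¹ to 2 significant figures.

Coriolis parameter at 61°N:
f = 2Ω sin φ = 2 × 7.29×10⁻⁵ × sin 61° = 1.28×10⁻⁴ s⁻¹
Pressure gradient: |∂P/∂n| = 600 Pa / 435000 m = 1.38×10⁻³ Pa/m
Geostrophic speed: V_g = |∂P/∂n|/(fρ) = 1.38×10⁻³/(1.28×10⁻⁴ × 1.20) = 9.01 m/s
Around a low, centrifugal force acts outward with Coriolis, so pressure-gradient force balances both:
(1/ρ)|∂P/∂n| = fV + V²/R  →  V² + fR·V − fR·V_g = 0
With fR = 1.28×10⁻⁴ × 1328×10³ m = 169 m/s:
V = [−fR + √((fR)² + 4 fR V_g)]/2 = [−169 + √(169² + 4×169×9.01)]/2 = 8.58 m/s
Subgeostrophic (V < V_g = 9.01 m/s), as expected around a low.

8.6 m s⁻¹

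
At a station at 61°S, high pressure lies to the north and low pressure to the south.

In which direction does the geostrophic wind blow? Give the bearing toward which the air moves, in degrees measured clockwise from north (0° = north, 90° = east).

090°

The pressure-gradient force points toward the south (bearing 180°).
Geostrophic balance: in the Southern Hemisphere the Coriolis force deflects motion to the left, so the geostrophic wind blows 90° to the left of the pressure-gradient force (low pressure on the right).
Rotating 180° by 90° counterclockwise gives 090° — the wind blows toward the east.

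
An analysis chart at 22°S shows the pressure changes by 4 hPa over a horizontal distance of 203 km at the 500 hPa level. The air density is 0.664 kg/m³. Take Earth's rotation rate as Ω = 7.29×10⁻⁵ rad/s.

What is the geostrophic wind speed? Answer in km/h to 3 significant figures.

196 km/h

Coriolis parameter at 22°S:
f = 2Ω sin φ = 2 × 7.29×10⁻⁵ × sin 22° = 5.46×10⁻⁵ s⁻¹
Pressure gradient: |∂P/∂n| = 400 Pa / 203000 m = 1.97×10⁻³ Pa/m
Geostrophic balance (pressure-gradient force = Coriolis force):
V_g = (1/(fρ)) |∂P/∂n| = 1.97×10⁻³ / (5.46×10⁻⁵ × 0.664) = 54.3 m/s
Converting: 54.3 m/s × 3.6 = 196 km/h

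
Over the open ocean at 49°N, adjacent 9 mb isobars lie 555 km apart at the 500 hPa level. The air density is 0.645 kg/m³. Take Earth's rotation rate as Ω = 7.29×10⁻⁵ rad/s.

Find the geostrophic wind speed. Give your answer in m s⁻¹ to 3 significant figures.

Coriolis parameter at 49°N:
f = 2Ω sin φ = 2 × 7.29×10⁻⁵ × sin 49° = 1.10×10⁻⁴ s⁻¹
Pressure gradient: |∂P/∂n| = 900 Pa / 555000 m = 1.62×10⁻³ Pa/m
Geostrophic balance (pressure-gradient force = Coriolis force):
V_g = (1/(fρ)) |∂P/∂n| = 1.62×10⁻³ / (1.10×10⁻⁴ × 0.645) = 22.8 m/s

22.8 m s⁻¹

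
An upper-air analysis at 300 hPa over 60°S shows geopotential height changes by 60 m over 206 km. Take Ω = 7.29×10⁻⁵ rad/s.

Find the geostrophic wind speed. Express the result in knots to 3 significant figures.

Coriolis parameter at 60°S:
f = 2Ω sin φ = 2 × 7.29×10⁻⁵ × sin 60° = 1.26×10⁻⁴ s⁻¹
Height gradient: |∂Z/∂n| = 60 m / 206000 m = 2.91×10⁻⁴
On a pressure surface, geostrophic balance gives V_g = (g/f)|∂Z/∂n|:
V_g = 9.81 × 2.91×10⁻⁴ / 1.26×10⁻⁴ = 22.6 m/s
Converting: 22.6 m/s × 1.944 = 44.0 knots

44.0 knots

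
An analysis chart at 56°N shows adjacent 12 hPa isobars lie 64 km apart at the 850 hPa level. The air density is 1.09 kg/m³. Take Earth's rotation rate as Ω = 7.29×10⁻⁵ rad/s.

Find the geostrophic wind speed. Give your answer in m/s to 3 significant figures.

Coriolis parameter at 56°N:
f = 2Ω sin φ = 2 × 7.29×10⁻⁵ × sin 56° = 1.21×10⁻⁴ s⁻¹
Pressure gradient: |∂P/∂n| = 1200 Pa / 64000 m = 1.88×10⁻² Pa/m
Geostrophic balance (pressure-gradient force = Coriolis force):
V_g = (1/(fρ)) |∂P/∂n| = 1.88×10⁻² / (1.21×10⁻⁴ × 1.09) = 142 m/s

142 m/s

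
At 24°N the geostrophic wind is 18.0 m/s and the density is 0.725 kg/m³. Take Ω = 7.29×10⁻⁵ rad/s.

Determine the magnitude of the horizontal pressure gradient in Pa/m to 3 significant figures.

Coriolis parameter at 24°N:
f = 2Ω sin φ = 2 × 7.29×10⁻⁵ × sin 24° = 5.93×10⁻⁵ s⁻¹
Geostrophic balance rearranged: |∂P/∂n| = f ρ V_g
|∂P/∂n| = 5.93×10⁻⁵ × 0.725 × 18.0 = 7.74×10⁻⁴ Pa/m

7.74×10⁻⁴ Pa/m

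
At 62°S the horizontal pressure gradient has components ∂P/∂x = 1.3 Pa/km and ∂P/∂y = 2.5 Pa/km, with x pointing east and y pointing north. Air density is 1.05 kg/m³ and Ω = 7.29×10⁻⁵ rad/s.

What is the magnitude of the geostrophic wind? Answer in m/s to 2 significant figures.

21 m/s

Coriolis parameter at 62°S:
f = 2Ω sin φ = 2 × 7.29×10⁻⁵ × sin 62° = 1.29×10⁻⁴ s⁻¹
In the Southern Hemisphere f is negative: f = −1.29×10⁻⁴ s⁻¹.
Component geostrophic relations (x east, y north):
u_g = −(1/(fρ)) ∂P/∂y,  v_g = (1/(fρ)) ∂P/∂x
u_g = −(2.5×10⁻³)/(−1.29×10⁻⁴ × 1.05) = 18.5 m/s;  v_g = (1.3×10⁻³)/(−1.29×10⁻⁴ × 1.05) = −9.62 m/s
|V_g| = √(u_g² + v_g²) = 20.8 m/s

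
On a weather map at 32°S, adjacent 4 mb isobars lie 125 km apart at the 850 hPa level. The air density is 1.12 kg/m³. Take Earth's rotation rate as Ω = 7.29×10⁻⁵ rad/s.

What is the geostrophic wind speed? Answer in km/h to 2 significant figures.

130 km/h

Coriolis parameter at 32°S:
f = 2Ω sin φ = 2 × 7.29×10⁻⁵ × sin 32° = 7.73×10⁻⁵ s⁻¹
Pressure gradient: |∂P/∂n| = 400 Pa / 125000 m = 3.20×10⁻³ Pa/m
Geostrophic balance (pressure-gradient force = Coriolis force):
V_g = (1/(fρ)) |∂P/∂n| = 3.20×10⁻³ / (7.73×10⁻⁵ × 1.12) = 37.0 m/s
Converting: 37.0 m/s × 3.6 = 130 km/h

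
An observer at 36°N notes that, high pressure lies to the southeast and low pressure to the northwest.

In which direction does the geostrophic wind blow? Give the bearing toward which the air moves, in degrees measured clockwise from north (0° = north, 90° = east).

The pressure-gradient force points toward the northwest (bearing 315°).
Geostrophic balance: in the Northern Hemisphere the Coriolis force deflects motion to the right, so the geostrophic wind blows 90° to the right of the pressure-gradient force (low pressure on the left).
Rotating 315° by 90° clockwise gives 045° — the wind blows toward the northeast.

045°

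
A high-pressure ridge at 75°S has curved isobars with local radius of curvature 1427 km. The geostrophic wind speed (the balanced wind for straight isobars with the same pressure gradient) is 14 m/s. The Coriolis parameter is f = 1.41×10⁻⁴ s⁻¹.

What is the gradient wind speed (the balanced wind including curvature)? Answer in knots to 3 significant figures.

Around a high, pressure-gradient force acts outward with centrifugal, so Coriolis balances both:
fV = (1/ρ)|∂P/∂n| + V²/R  →  V² − fR·V + fR·V_g = 0
With fR = 1.41×10⁻⁴ × 1427×10³ m = 201 m/s:
V = [fR − √((fR)² − 4 fR V_g)]/2 = [201 − √(201² − 4×201×14)]/2 = 15.1 m/s
Supergeostrophic (V > V_g = 14 m/s), as expected around a high.
Converting: 15.1 m/s × 1.944 = 29.4 knots

29.4 knots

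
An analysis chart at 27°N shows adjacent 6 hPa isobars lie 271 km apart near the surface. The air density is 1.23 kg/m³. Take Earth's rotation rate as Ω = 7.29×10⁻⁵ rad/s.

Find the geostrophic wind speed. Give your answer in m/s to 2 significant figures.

27 m/s

Coriolis parameter at 27°N:
f = 2Ω sin φ = 2 × 7.29×10⁻⁵ × sin 27° = 6.62×10⁻⁵ s⁻¹
Pressure gradient: |∂P/∂n| = 600 Pa / 271000 m = 2.21×10⁻³ Pa/m
Geostrophic balance (pressure-gradient force = Coriolis force):
V_g = (1/(fρ)) |∂P/∂n| = 2.21×10⁻³ / (6.62×10⁻⁵ × 1.23) = 27.2 m/s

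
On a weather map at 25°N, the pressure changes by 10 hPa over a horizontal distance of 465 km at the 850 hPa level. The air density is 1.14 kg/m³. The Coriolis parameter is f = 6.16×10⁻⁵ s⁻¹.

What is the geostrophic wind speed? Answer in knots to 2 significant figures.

Pressure gradient: |∂P/∂n| = 1000 Pa / 465000 m = 2.15×10⁻³ Pa/m
Geostrophic balance (pressure-gradient force = Coriolis force):
V_g = (1/(fρ)) |∂P/∂n| = 2.15×10⁻³ / (6.16×10⁻⁵ × 1.14) = 30.6 m/s
Converting: 30.6 m/s × 1.944 = 60 knots

60 knots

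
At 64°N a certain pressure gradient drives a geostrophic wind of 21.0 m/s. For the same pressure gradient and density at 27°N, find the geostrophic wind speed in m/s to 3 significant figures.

41.6 m/s

With the same pressure gradient and density, V_g ∝ 1/f ∝ 1/sin φ.
V₂ = V₁ · sin φ₁ / sin φ₂ = 21.0 × sin 64° / sin 27°
V₂ = 21.0 × 0.8988/0.4540 = 41.6 m/s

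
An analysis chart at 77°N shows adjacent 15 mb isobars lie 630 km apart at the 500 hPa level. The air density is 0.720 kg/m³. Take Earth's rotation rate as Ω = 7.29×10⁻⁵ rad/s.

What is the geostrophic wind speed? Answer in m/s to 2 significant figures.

Coriolis parameter at 77°N:
f = 2Ω sin φ = 2 × 7.29×10⁻⁵ × sin 77° = 1.42×10⁻⁴ s⁻¹
Pressure gradient: |∂P/∂n| = 1500 Pa / 630000 m = 2.38×10⁻³ Pa/m
Geostrophic balance (pressure-gradient force = Coriolis force):
V_g = (1/(fρ)) |∂P/∂n| = 2.38×10⁻³ / (1.42×10⁻⁴ × 0.720) = 23.3 m/s

23 m/s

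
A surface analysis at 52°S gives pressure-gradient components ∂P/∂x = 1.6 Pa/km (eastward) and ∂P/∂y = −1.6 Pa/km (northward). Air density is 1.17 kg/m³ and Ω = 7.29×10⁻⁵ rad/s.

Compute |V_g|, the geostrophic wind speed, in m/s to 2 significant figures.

Coriolis parameter at 52°S:
f = 2Ω sin φ = 2 × 7.29×10⁻⁵ × sin 52° = 1.15×10⁻⁴ s⁻¹
In the Southern Hemisphere f is negative: f = −1.15×10⁻⁴ s⁻¹.
Component geostrophic relations (x east, y north):
u_g = −(1/(fρ)) ∂P/∂y,  v_g = (1/(fρ)) ∂P/∂x
u_g = −(−1.6×10⁻³)/(−1.15×10⁻⁴ × 1.17) = −11.9 m/s;  v_g = (1.6×10⁻³)/(−1.15×10⁻⁴ × 1.17) = −11.9 m/s
|V_g| = √(u_g² + v_g²) = 16.8 m/s

17 m/s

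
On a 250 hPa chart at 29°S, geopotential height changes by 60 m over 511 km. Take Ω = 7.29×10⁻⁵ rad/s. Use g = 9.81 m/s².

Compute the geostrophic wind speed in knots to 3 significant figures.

Coriolis parameter at 29°S:
f = 2Ω sin φ = 2 × 7.29×10⁻⁵ × sin 29° = 7.07×10⁻⁵ s⁻¹
Height gradient: |∂Z/∂n| = 60 m / 511000 m = 1.17×10⁻⁴
On a pressure surface, geostrophic balance gives V_g = (g/f)|∂Z/∂n|:
V_g = 9.81 × 1.17×10⁻⁴ / 7.07×10⁻⁵ = 16.3 m/s
Converting: 16.3 m/s × 1.944 = 31.7 knots

31.7 knots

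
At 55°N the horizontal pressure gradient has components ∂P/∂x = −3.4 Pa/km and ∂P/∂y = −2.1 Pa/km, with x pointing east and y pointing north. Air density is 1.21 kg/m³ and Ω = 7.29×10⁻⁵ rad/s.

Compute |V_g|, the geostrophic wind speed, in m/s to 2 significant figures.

28 m/s

Coriolis parameter at 55°N:
f = 2Ω sin φ = 2 × 7.29×10⁻⁵ × sin 55° = 1.19×10⁻⁴ s⁻¹
Component geostrophic relations (x east, y north):
u_g = −(1/(fρ)) ∂P/∂y,  v_g = (1/(fρ)) ∂P/∂x
u_g = −(−2.1×10⁻³)/(1.19×10⁻⁴ × 1.21) = 14.5 m/s;  v_g = (−3.4×10⁻³)/(1.19×10⁻⁴ × 1.21) = −23.5 m/s
|V_g| = √(u_g² + v_g²) = 27.7 m/s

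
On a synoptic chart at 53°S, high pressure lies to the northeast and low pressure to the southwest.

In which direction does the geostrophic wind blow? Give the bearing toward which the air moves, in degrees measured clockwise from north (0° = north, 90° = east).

The pressure-gradient force points toward the southwest (bearing 225°).
Geostrophic balance: in the Southern Hemisphere the Coriolis force deflects motion to the left, so the geostrophic wind blows 90° to the left of the pressure-gradient force (low pressure on the right).
Rotating 225° by 90° counterclockwise gives 135° — the wind blows toward the southeast.

135°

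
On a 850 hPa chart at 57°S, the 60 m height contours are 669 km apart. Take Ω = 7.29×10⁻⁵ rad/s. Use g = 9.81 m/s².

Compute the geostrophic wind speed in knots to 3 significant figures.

Coriolis parameter at 57°S:
f = 2Ω sin φ = 2 × 7.29×10⁻⁵ × sin 57° = 1.22×10⁻⁴ s⁻¹
Height gradient: |∂Z/∂n| = 60 m / 669000 m = 8.97×10⁻⁵
On a pressure surface, geostrophic balance gives V_g = (g/f)|∂Z/∂n|:
V_g = 9.81 × 8.97×10⁻⁵ / 1.22×10⁻⁴ = 7.20 m/s
Converting: 7.20 m/s × 1.944 = 14.0 knots

14.0 knots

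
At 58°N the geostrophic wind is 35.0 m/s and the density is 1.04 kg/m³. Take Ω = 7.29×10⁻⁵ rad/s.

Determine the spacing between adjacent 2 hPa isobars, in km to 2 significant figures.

44 km

Coriolis parameter at 58°N:
f = 2Ω sin φ = 2 × 7.29×10⁻⁵ × sin 58° = 1.24×10⁻⁴ s⁻¹
Geostrophic balance rearranged: |∂P/∂n| = f ρ V_g
|∂P/∂n| = 1.24×10⁻⁴ × 1.04 × 35.0 = 4.50×10⁻³ Pa/m
Isobar spacing: Δn = ΔP/|∂P/∂n| = 200 Pa / 4.50×10⁻³ Pa/m = 44438 m ≈ 44 km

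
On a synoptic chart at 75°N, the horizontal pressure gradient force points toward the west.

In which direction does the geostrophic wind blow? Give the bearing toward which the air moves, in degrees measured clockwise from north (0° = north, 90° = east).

The pressure-gradient force points toward the west (bearing 270°).
Geostrophic balance: in the Northern Hemisphere the Coriolis force deflects motion to the right, so the geostrophic wind blows 90° to the right of the pressure-gradient force (low pressure on the left).
Rotating 270° by 90° clockwise gives 000° — the wind blows toward the north.

000°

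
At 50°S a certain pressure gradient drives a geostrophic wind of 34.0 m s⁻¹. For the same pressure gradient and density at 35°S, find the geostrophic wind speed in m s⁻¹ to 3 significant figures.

45.4 m s⁻¹

With the same pressure gradient and density, V_g ∝ 1/f ∝ 1/sin φ.
V₂ = V₁ · sin φ₁ / sin φ₂ = 34.0 × sin 50° / sin 35°
V₂ = 34.0 × 0.7660/0.5736 = 45.4 m s⁻¹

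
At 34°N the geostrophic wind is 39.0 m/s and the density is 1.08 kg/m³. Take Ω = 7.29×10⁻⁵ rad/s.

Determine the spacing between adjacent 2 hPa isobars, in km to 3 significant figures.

Coriolis parameter at 34°N:
f = 2Ω sin φ = 2 × 7.29×10⁻⁵ × sin 34° = 8.15×10⁻⁵ s⁻¹
Geostrophic balance rearranged: |∂P/∂n| = f ρ V_g
|∂P/∂n| = 8.15×10⁻⁵ × 1.08 × 39.0 = 3.43×10⁻³ Pa/m
Isobar spacing: Δn = ΔP/|∂P/∂n| = 200 Pa / 3.43×10⁻³ Pa/m = 58240 m ≈ 58.2 km

58.2 km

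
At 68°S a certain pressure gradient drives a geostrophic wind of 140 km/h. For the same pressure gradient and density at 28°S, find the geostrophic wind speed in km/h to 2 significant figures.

280 km/h

With the same pressure gradient and density, V_g ∝ 1/f ∝ 1/sin φ.
V₂ = V₁ · sin φ₁ / sin φ₂ = 140 × sin 68° / sin 28°
V₂ = 140 × 0.9272/0.4695 = 280 km/h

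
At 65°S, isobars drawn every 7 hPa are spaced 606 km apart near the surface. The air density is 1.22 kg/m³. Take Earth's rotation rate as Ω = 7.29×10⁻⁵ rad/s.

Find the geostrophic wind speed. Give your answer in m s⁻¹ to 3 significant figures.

Coriolis parameter at 65°S:
f = 2Ω sin φ = 2 × 7.29×10⁻⁵ × sin 65° = 1.32×10⁻⁴ s⁻¹
Pressure gradient: |∂P/∂n| = 700 Pa / 606000 m = 1.16×10⁻³ Pa/m
Geostrophic balance (pressure-gradient force = Coriolis force):
V_g = (1/(fρ)) |∂P/∂n| = 1.16×10⁻³ / (1.32×10⁻⁴ × 1.22) = 7.17 m/s

7.17 m s⁻¹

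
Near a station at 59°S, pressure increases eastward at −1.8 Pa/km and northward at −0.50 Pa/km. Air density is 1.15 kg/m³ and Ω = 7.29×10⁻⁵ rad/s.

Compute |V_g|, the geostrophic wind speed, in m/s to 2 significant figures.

Coriolis parameter at 59°S:
f = 2Ω sin φ = 2 × 7.29×10⁻⁵ × sin 59° = 1.25×10⁻⁴ s⁻¹
In the Southern Hemisphere f is negative: f = −1.25×10⁻⁴ s⁻¹.
Component geostrophic relations (x east, y north):
u_g = −(1/(fρ)) ∂P/∂y,  v_g = (1/(fρ)) ∂P/∂x
u_g = −(−0.50×10⁻³)/(−1.25×10⁻⁴ × 1.15) = −3.48 m/s;  v_g = (−1.8×10⁻³)/(−1.25×10⁻⁴ × 1.15) = 12.5 m/s
|V_g| = √(u_g² + v_g²) = 13.0 m/s

13 m/s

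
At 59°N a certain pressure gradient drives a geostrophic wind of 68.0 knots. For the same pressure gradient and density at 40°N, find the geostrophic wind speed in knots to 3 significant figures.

90.7 knots

With the same pressure gradient and density, V_g ∝ 1/f ∝ 1/sin φ.
V₂ = V₁ · sin φ₁ / sin φ₂ = 68.0 × sin 59° / sin 40°
V₂ = 68.0 × 0.8572/0.6428 = 90.7 knots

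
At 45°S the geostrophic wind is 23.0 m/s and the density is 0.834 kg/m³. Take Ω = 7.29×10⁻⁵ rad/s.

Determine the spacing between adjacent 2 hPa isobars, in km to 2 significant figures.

100 km

Coriolis parameter at 45°S:
f = 2Ω sin φ = 2 × 7.29×10⁻⁵ × sin 45° = 1.03×10⁻⁴ s⁻¹
Geostrophic balance rearranged: |∂P/∂n| = f ρ V_g
|∂P/∂n| = 1.03×10⁻⁴ × 0.834 × 23.0 = 1.98×10⁻³ Pa/m
Isobar spacing: Δn = ΔP/|∂P/∂n| = 200 Pa / 1.98×10⁻³ Pa/m = 101133 m ≈ 100 km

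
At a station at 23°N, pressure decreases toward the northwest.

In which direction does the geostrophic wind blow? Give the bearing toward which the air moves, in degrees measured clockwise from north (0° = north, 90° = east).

The pressure-gradient force points toward the northwest (bearing 315°).
Geostrophic balance: in the Northern Hemisphere the Coriolis force deflects motion to the right, so the geostrophic wind blows 90° to the right of the pressure-gradient force (low pressure on the left).
Rotating 315° by 90° clockwise gives 045° — the wind blows toward the northeast.

045°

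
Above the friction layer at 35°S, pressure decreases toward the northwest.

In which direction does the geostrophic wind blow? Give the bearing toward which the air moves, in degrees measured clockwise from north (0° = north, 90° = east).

225°

The pressure-gradient force points toward the northwest (bearing 315°).
Geostrophic balance: in the Southern Hemisphere the Coriolis force deflects motion to the left, so the geostrophic wind blows 90° to the left of the pressure-gradient force (low pressure on the right).
Rotating 315° by 90° counterclockwise gives 225° — the wind blows toward the southwest.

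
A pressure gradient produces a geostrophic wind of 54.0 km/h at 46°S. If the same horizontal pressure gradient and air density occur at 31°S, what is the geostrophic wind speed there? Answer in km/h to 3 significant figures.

With the same pressure gradient and density, V_g ∝ 1/f ∝ 1/sin φ.
V₂ = V₁ · sin φ₁ / sin φ₂ = 54.0 × sin 46° / sin 31°
V₂ = 54.0 × 0.7193/0.5150 = 75.4 km/h

75.4 km/h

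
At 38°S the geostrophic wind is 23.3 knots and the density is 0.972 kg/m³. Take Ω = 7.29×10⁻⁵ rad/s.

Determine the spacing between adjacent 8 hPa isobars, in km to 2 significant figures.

760 km

Coriolis parameter at 38°S:
f = 2Ω sin φ = 2 × 7.29×10⁻⁵ × sin 38° = 8.98×10⁻⁵ s⁻¹
Wind speed in SI: 23.3 knots = 12.0 m/s
Geostrophic balance rearranged: |∂P/∂n| = f ρ V_g
|∂P/∂n| = 8.98×10⁻⁵ × 0.972 × 12.0 = 1.05×10⁻³ Pa/m
Isobar spacing: Δn = ΔP/|∂P/∂n| = 800 Pa / 1.05×10⁻³ Pa/m = 764945 m ≈ 760 km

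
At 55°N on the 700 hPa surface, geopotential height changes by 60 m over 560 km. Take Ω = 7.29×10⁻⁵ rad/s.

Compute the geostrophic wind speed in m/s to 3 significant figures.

Coriolis parameter at 55°N:
f = 2Ω sin φ = 2 × 7.29×10⁻⁵ × sin 55° = 1.19×10⁻⁴ s⁻¹
Height gradient: |∂Z/∂n| = 60 m / 560000 m = 1.07×10⁻⁴
On a pressure surface, geostrophic balance gives V_g = (g/f)|∂Z/∂n|:
V_g = 9.81 × 1.07×10⁻⁴ / 1.19×10⁻⁴ = 8.80 m/s

8.80 m/s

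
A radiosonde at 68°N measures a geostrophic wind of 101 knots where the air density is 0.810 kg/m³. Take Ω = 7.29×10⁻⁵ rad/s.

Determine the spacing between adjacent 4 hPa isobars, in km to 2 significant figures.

Coriolis parameter at 68°N:
f = 2Ω sin φ = 2 × 7.29×10⁻⁵ × sin 68° = 1.35×10⁻⁴ s⁻¹
Wind speed in SI: 101 knots = 52.0 m/s
Geostrophic balance rearranged: |∂P/∂n| = f ρ V_g
|∂P/∂n| = 1.35×10⁻⁴ × 0.810 × 52.0 = 5.69×10⁻³ Pa/m
Isobar spacing: Δn = ΔP/|∂P/∂n| = 400 Pa / 5.69×10⁻³ Pa/m = 70306 m ≈ 70 km

70 km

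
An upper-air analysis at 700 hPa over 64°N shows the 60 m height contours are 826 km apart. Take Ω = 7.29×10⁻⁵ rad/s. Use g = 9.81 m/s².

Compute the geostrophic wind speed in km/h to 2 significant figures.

20 km/h

Coriolis parameter at 64°N:
f = 2Ω sin φ = 2 × 7.29×10⁻⁵ × sin 64° = 1.31×10⁻⁴ s⁻¹
Height gradient: |∂Z/∂n| = 60 m / 826000 m = 7.26×10⁻⁵
On a pressure surface, geostrophic balance gives V_g = (g/f)|∂Z/∂n|:
V_g = 9.81 × 7.26×10⁻⁵ / 1.31×10⁻⁴ = 5.44 m/s
Converting: 5.44 m/s × 3.6 = 20 km/h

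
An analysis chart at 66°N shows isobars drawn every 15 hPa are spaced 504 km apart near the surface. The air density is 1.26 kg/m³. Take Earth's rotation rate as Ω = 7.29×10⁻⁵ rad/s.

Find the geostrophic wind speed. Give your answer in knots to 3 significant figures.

34.5 knots

Coriolis parameter at 66°N:
f = 2Ω sin φ = 2 × 7.29×10⁻⁵ × sin 66° = 1.33×10⁻⁴ s⁻¹
Pressure gradient: |∂P/∂n| = 1500 Pa / 504000 m = 2.98×10⁻³ Pa/m
Geostrophic balance (pressure-gradient force = Coriolis force):
V_g = (1/(fρ)) |∂P/∂n| = 2.98×10⁻³ / (1.33×10⁻⁴ × 1.26) = 17.7 m/s
Converting: 17.7 m/s × 1.944 = 34.5 knots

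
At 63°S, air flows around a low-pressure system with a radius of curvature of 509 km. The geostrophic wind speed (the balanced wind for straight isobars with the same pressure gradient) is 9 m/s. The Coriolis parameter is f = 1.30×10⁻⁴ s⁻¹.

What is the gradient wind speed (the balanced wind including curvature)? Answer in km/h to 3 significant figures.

28.9 km/h

Around a low, centrifugal force acts outward with Coriolis, so pressure-gradient force balances both:
(1/ρ)|∂P/∂n| = fV + V²/R  →  V² + fR·V − fR·V_g = 0
With fR = 1.30×10⁻⁴ × 509×10³ m = 66.2 m/s:
V = [−fR + √((fR)² + 4 fR V_g)]/2 = [−66.2 + √(66.2² + 4×66.2×9)]/2 = 8.03 m/s
Subgeostrophic (V < V_g = 9 m/s), as expected around a low.
Converting: 8.03 m/s × 3.6 = 28.9 km/h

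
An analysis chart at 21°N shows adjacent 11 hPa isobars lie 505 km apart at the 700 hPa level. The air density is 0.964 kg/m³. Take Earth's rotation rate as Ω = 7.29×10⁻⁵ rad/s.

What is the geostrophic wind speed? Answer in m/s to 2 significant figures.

43 m/s

Coriolis parameter at 21°N:
f = 2Ω sin φ = 2 × 7.29×10⁻⁵ × sin 21° = 5.23×10⁻⁵ s⁻¹
Pressure gradient: |∂P/∂n| = 1100 Pa / 505000 m = 2.18×10⁻³ Pa/m
Geostrophic balance (pressure-gradient force = Coriolis force):
V_g = (1/(fρ)) |∂P/∂n| = 2.18×10⁻³ / (5.23×10⁻⁵ × 0.964) = 43.2 m/s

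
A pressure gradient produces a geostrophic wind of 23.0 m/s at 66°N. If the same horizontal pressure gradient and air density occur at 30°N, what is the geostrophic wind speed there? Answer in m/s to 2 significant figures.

42 m/s

With the same pressure gradient and density, V_g ∝ 1/f ∝ 1/sin φ.
V₂ = V₁ · sin φ₁ / sin φ₂ = 23.0 × sin 66° / sin 30°
V₂ = 23.0 × 0.9135/0.5000 = 42 m/s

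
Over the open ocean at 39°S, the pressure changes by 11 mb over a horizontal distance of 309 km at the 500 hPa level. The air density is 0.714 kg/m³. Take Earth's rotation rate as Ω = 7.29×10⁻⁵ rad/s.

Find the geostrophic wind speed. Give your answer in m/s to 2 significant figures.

Coriolis parameter at 39°S:
f = 2Ω sin φ = 2 × 7.29×10⁻⁵ × sin 39° = 9.18×10⁻⁵ s⁻¹
Pressure gradient: |∂P/∂n| = 1100 Pa / 309000 m = 3.56×10⁻³ Pa/m
Geostrophic balance (pressure-gradient force = Coriolis force):
V_g = (1/(fρ)) |∂P/∂n| = 3.56×10⁻³ / (9.18×10⁻⁵ × 0.714) = 54.3 m/s

54 m/s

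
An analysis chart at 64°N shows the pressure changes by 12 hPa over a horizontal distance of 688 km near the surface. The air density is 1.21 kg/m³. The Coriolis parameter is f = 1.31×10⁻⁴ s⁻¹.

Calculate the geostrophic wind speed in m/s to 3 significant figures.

Pressure gradient: |∂P/∂n| = 1200 Pa / 688000 m = 1.74×10⁻³ Pa/m
Geostrophic balance (pressure-gradient force = Coriolis force):
V_g = (1/(fρ)) |∂P/∂n| = 1.74×10⁻³ / (1.31×10⁻⁴ × 1.21) = 11.0 m/s

11.0 m/s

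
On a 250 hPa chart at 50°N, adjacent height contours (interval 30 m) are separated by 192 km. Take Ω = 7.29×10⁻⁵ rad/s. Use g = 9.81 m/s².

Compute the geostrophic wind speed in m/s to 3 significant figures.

13.7 m/s

Coriolis parameter at 50°N:
f = 2Ω sin φ = 2 × 7.29×10⁻⁵ × sin 50° = 1.12×10⁻⁴ s⁻¹
Height gradient: |∂Z/∂n| = 30 m / 192000 m = 1.56×10⁻⁴
On a pressure surface, geostrophic balance gives V_g = (g/f)|∂Z/∂n|:
V_g = 9.81 × 1.56×10⁻⁴ / 1.12×10⁻⁴ = 13.7 m/s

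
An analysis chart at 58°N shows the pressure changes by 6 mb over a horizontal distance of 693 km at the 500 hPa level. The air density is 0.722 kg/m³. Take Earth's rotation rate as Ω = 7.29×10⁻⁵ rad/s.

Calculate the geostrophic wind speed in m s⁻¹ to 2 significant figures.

Coriolis parameter at 58°N:
f = 2Ω sin φ = 2 × 7.29×10⁻⁵ × sin 58° = 1.24×10⁻⁴ s⁻¹
Pressure gradient: |∂P/∂n| = 600 Pa / 693000 m = 8.66×10⁻⁴ Pa/m
Geostrophic balance (pressure-gradient force = Coriolis force):
V_g = (1/(fρ)) |∂P/∂n| = 8.66×10⁻⁴ / (1.24×10⁻⁴ × 0.722) = 9.70 m/s

9.7 m s⁻¹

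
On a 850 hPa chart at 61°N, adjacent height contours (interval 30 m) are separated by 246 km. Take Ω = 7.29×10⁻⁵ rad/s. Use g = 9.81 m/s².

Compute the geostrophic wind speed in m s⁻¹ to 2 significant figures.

9.4 m s⁻¹

Coriolis parameter at 61°N:
f = 2Ω sin φ = 2 × 7.29×10⁻⁵ × sin 61° = 1.28×10⁻⁴ s⁻¹
Height gradient: |∂Z/∂n| = 30 m / 246000 m = 1.22×10⁻⁴
On a pressure surface, geostrophic balance gives V_g = (g/f)|∂Z/∂n|:
V_g = 9.81 × 1.22×10⁻⁴ / 1.28×10⁻⁴ = 9.38 m/s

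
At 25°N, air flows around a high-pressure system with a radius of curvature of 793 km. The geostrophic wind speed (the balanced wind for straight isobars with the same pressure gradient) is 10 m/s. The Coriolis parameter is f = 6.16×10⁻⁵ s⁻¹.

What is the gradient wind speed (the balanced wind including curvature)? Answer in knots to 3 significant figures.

Around a high, pressure-gradient force acts outward with centrifugal, so Coriolis balances both:
fV = (1/ρ)|∂P/∂n| + V²/R  →  V² − fR·V + fR·V_g = 0
With fR = 6.16×10⁻⁵ × 793×10³ m = 48.8 m/s:
V = [fR − √((fR)² − 4 fR V_g)]/2 = [48.8 − √(48.8² − 4×48.8×10)]/2 = 14 m/s
Supergeostrophic (V > V_g = 10 m/s), as expected around a high.
Converting: 14 m/s × 1.944 = 27.3 knots

27.3 knots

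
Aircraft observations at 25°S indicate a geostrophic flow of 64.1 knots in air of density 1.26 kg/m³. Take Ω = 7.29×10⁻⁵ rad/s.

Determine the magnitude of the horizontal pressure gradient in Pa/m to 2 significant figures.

Coriolis parameter at 25°S:
f = 2Ω sin φ = 2 × 7.29×10⁻⁵ × sin 25° = 6.16×10⁻⁵ s⁻¹
Wind speed in SI: 64.1 knots = 33.0 m/s
Geostrophic balance rearranged: |∂P/∂n| = f ρ V_g
|∂P/∂n| = 6.16×10⁻⁵ × 1.26 × 33.0 = 2.56×10⁻³ Pa/m

2.6×10⁻³ Pa/m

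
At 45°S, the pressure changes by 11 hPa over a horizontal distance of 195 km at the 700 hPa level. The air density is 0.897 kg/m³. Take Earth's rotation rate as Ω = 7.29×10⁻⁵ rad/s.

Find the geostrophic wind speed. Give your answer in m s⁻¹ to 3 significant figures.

61.0 m s⁻¹

Coriolis parameter at 45°S:
f = 2Ω sin φ = 2 × 7.29×10⁻⁵ × sin 45° = 1.03×10⁻⁴ s⁻¹
Pressure gradient: |∂P/∂n| = 1100 Pa / 195000 m = 5.64×10⁻³ Pa/m
Geostrophic balance (pressure-gradient force = Coriolis force):
V_g = (1/(fρ)) |∂P/∂n| = 5.64×10⁻³ / (1.03×10⁻⁴ × 0.897) = 61.0 m/s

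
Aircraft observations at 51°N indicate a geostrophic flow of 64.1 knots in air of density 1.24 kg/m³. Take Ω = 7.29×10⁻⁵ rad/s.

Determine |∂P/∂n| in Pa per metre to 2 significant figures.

4.6×10⁻³ Pa/m

Coriolis parameter at 51°N:
f = 2Ω sin φ = 2 × 7.29×10⁻⁵ × sin 51° = 1.13×10⁻⁴ s⁻¹
Wind speed in SI: 64.1 knots = 33.0 m/s
Geostrophic balance rearranged: |∂P/∂n| = f ρ V_g
|∂P/∂n| = 1.13×10⁻⁴ × 1.24 × 33.0 = 4.63×10⁻³ Pa/m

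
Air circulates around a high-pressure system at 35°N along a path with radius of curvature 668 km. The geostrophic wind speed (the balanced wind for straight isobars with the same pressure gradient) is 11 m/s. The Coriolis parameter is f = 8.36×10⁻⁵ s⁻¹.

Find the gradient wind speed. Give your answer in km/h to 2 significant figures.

54 km/h

Around a high, pressure-gradient force acts outward with centrifugal, so Coriolis balances both:
fV = (1/ρ)|∂P/∂n| + V²/R  →  V² − fR·V + fR·V_g = 0
With fR = 8.36×10⁻⁵ × 668×10³ m = 55.8 m/s:
V = [fR − √((fR)² − 4 fR V_g)]/2 = [55.8 − √(55.8² − 4×55.8×11)]/2 = 15.1 m/s
Supergeostrophic (V > V_g = 11 m/s), as expected around a high.
Converting: 15.1 m/s × 3.6 = 54 km/h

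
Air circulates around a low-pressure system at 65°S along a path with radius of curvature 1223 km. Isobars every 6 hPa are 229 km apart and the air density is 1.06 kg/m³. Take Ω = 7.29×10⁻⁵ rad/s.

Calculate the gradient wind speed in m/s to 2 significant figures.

Coriolis parameter at 65°S:
f = 2Ω sin φ = 2 × 7.29×10⁻⁵ × sin 65° = 1.32×10⁻⁴ s⁻¹
Pressure gradient: |∂P/∂n| = 600 Pa / 229000 m = 2.62×10⁻³ Pa/m
Geostrophic speed: V_g = |∂P/∂n|/(fρ) = 2.62×10⁻³/(1.32×10⁻⁴ × 1.06) = 18.7 m/s
Around a low, centrifugal force acts outward with Coriolis, so pressure-gradient force balances both:
(1/ρ)|∂P/∂n| = fV + V²/R  →  V² + fR·V − fR·V_g = 0
With fR = 1.32×10⁻⁴ × 1223×10³ m = 162 m/s:
V = [−fR + √((fR)² + 4 fR V_g)]/2 = [−162 + √(162² + 4×162×18.7)]/2 = 16.9 m/s
Subgeostrophic (V < V_g = 18.7 m/s), as expected around a low.

17 m/s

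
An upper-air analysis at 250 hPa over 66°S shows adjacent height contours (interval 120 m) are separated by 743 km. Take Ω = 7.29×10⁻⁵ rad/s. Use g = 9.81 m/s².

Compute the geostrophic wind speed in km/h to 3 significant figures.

Coriolis parameter at 66°S:
f = 2Ω sin φ = 2 × 7.29×10⁻⁵ × sin 66° = 1.33×10⁻⁴ s⁻¹
Height gradient: |∂Z/∂n| = 120 m / 743000 m = 1.62×10⁻⁴
On a pressure surface, geostrophic balance gives V_g = (g/f)|∂Z/∂n|:
V_g = 9.81 × 1.62×10⁻⁴ / 1.33×10⁻⁴ = 11.9 m/s
Converting: 11.9 m/s × 3.6 = 42.8 km/h

42.8 km/h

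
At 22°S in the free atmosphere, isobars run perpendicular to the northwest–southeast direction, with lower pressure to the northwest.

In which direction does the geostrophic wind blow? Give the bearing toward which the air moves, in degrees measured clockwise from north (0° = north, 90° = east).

225°

The pressure-gradient force points toward the northwest (bearing 315°).
Geostrophic balance: in the Southern Hemisphere the Coriolis force deflects motion to the left, so the geostrophic wind blows 90° to the left of the pressure-gradient force (low pressure on the right).
Rotating 315° by 90° counterclockwise gives 225° — the wind blows toward the southwest.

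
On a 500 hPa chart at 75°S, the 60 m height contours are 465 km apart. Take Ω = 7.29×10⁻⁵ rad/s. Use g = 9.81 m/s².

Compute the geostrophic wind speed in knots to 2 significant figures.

17 knots

Coriolis parameter at 75°S:
f = 2Ω sin φ = 2 × 7.29×10⁻⁵ × sin 75° = 1.41×10⁻⁴ s⁻¹
Height gradient: |∂Z/∂n| = 60 m / 465000 m = 1.29×10⁻⁴
On a pressure surface, geostrophic balance gives V_g = (g/f)|∂Z/∂n|:
V_g = 9.81 × 1.29×10⁻⁴ / 1.41×10⁻⁴ = 8.99 m/s
Converting: 8.99 m/s × 1.944 = 17 knots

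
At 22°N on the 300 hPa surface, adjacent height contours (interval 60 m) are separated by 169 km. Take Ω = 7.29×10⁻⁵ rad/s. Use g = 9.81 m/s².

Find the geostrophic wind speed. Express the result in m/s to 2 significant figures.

64 m/s

Coriolis parameter at 22°N:
f = 2Ω sin φ = 2 × 7.29×10⁻⁵ × sin 22° = 5.46×10⁻⁵ s⁻¹
Height gradient: |∂Z/∂n| = 60 m / 169000 m = 3.55×10⁻⁴
On a pressure surface, geostrophic balance gives V_g = (g/f)|∂Z/∂n|:
V_g = 9.81 × 3.55×10⁻⁴ / 5.46×10⁻⁵ = 63.8 m/s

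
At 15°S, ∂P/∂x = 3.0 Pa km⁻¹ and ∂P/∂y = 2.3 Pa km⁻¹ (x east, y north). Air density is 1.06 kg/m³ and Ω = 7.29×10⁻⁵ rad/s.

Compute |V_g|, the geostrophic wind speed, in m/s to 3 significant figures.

Coriolis parameter at 15°S:
f = 2Ω sin φ = 2 × 7.29×10⁻⁵ × sin 15° = 3.77×10⁻⁵ s⁻¹
In the Southern Hemisphere f is negative: f = −3.77×10⁻⁵ s⁻¹.
Component geostrophic relations (x east, y north):
u_g = −(1/(fρ)) ∂P/∂y,  v_g = (1/(fρ)) ∂P/∂x
u_g = −(2.3×10⁻³)/(−3.77×10⁻⁵ × 1.06) = 57.5 m/s;  v_g = (3.0×10⁻³)/(−3.77×10⁻⁵ × 1.06) = −75.0 m/s
|V_g| = √(u_g² + v_g²) = 94.5 m/s

94.5 m/s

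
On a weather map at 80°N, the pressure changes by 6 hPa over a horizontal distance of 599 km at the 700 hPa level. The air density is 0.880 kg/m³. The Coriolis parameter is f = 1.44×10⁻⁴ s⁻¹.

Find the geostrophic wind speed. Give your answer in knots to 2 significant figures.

15 knots

Pressure gradient: |∂P/∂n| = 600 Pa / 599000 m = 1.00×10⁻³ Pa/m
Geostrophic balance (pressure-gradient force = Coriolis force):
V_g = (1/(fρ)) |∂P/∂n| = 1.00×10⁻³ / (1.44×10⁻⁴ × 0.880) = 7.90 m/s
Converting: 7.90 m/s × 1.944 = 15 knots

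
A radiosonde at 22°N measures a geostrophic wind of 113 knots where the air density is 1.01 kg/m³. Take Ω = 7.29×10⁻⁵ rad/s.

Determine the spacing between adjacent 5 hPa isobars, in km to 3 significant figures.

156 km

Coriolis parameter at 22°N:
f = 2Ω sin φ = 2 × 7.29×10⁻⁵ × sin 22° = 5.46×10⁻⁵ s⁻¹
Wind speed in SI: 113 knots = 58.1 m/s
Geostrophic balance rearranged: |∂P/∂n| = f ρ V_g
|∂P/∂n| = 5.46×10⁻⁵ × 1.01 × 58.1 = 3.21×10⁻³ Pa/m
Isobar spacing: Δn = ΔP/|∂P/∂n| = 500 Pa / 3.21×10⁻³ Pa/m = 155919 m ≈ 156 km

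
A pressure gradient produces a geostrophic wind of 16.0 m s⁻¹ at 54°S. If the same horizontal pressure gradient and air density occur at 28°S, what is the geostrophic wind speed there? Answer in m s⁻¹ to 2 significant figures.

With the same pressure gradient and density, V_g ∝ 1/f ∝ 1/sin φ.
V₂ = V₁ · sin φ₁ / sin φ₂ = 16.0 × sin 54° / sin 28°
V₂ = 16.0 × 0.8090/0.4695 = 28 m s⁻¹

28 m s⁻¹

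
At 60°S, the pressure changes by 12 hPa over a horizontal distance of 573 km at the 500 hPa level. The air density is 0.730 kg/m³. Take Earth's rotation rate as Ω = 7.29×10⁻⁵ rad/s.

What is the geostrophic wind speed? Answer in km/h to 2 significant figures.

82 km/h

Coriolis parameter at 60°S:
f = 2Ω sin φ = 2 × 7.29×10⁻⁵ × sin 60° = 1.26×10⁻⁴ s⁻¹
Pressure gradient: |∂P/∂n| = 1200 Pa / 573000 m = 2.09×10⁻³ Pa/m
Geostrophic balance (pressure-gradient force = Coriolis force):
V_g = (1/(fρ)) |∂P/∂n| = 2.09×10⁻³ / (1.26×10⁻⁴ × 0.730) = 22.7 m/s
Converting: 22.7 m/s × 3.6 = 82 km/h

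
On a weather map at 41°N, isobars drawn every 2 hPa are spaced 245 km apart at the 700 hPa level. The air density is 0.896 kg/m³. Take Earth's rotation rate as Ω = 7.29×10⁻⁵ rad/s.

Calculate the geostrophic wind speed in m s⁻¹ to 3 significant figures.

9.52 m s⁻¹

Coriolis parameter at 41°N:
f = 2Ω sin φ = 2 × 7.29×10⁻⁵ × sin 41° = 9.57×10⁻⁵ s⁻¹
Pressure gradient: |∂P/∂n| = 200 Pa / 245000 m = 8.16×10⁻⁴ Pa/m
Geostrophic balance (pressure-gradient force = Coriolis force):
V_g = (1/(fρ)) |∂P/∂n| = 8.16×10⁻⁴ / (9.57×10⁻⁵ × 0.896) = 9.52 m/s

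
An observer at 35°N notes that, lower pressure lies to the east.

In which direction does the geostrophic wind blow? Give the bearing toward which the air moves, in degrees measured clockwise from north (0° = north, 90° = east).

The pressure-gradient force points toward the east (bearing 090°).
Geostrophic balance: in the Northern Hemisphere the Coriolis force deflects motion to the right, so the geostrophic wind blows 90° to the right of the pressure-gradient force (low pressure on the left).
Rotating 090° by 90° clockwise gives 180° — the wind blows toward the south.

180°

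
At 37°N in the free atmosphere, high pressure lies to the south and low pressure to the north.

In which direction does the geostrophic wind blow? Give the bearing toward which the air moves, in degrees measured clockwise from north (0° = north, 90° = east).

The pressure-gradient force points toward the north (bearing 000°).
Geostrophic balance: in the Northern Hemisphere the Coriolis force deflects motion to the right, so the geostrophic wind blows 90° to the right of the pressure-gradient force (low pressure on the left).
Rotating 000° by 90° clockwise gives 090° — the wind blows toward the east.

090°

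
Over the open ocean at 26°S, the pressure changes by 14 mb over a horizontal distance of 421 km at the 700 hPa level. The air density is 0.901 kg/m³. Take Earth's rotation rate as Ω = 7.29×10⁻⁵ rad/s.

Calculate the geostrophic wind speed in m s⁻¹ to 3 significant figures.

57.7 m s⁻¹

Coriolis parameter at 26°S:
f = 2Ω sin φ = 2 × 7.29×10⁻⁵ × sin 26° = 6.39×10⁻⁵ s⁻¹
Pressure gradient: |∂P/∂n| = 1400 Pa / 421000 m = 3.33×10⁻³ Pa/m
Geostrophic balance (pressure-gradient force = Coriolis force):
V_g = (1/(fρ)) |∂P/∂n| = 3.33×10⁻³ / (6.39×10⁻⁵ × 0.901) = 57.7 m/s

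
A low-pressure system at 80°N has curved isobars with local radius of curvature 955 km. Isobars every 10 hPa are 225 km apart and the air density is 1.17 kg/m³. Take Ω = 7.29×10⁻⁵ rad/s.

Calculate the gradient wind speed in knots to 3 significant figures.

44.1 knots

Coriolis parameter at 80°N:
f = 2Ω sin φ = 2 × 7.29×10⁻⁵ × sin 80° = 1.44×10⁻⁴ s⁻¹
Pressure gradient: |∂P/∂n| = 1000 Pa / 225000 m = 4.44×10⁻³ Pa/m
Geostrophic speed: V_g = |∂P/∂n|/(fρ) = 4.44×10⁻³/(1.44×10⁻⁴ × 1.17) = 26.5 m/s
Around a low, centrifugal force acts outward with Coriolis, so pressure-gradient force balances both:
(1/ρ)|∂P/∂n| = fV + V²/R  →  V² + fR·V − fR·V_g = 0
With fR = 1.44×10⁻⁴ × 955×10³ m = 137 m/s:
V = [−fR + √((fR)² + 4 fR V_g)]/2 = [−137 + √(137² + 4×137×26.5)]/2 = 22.7 m/s
Subgeostrophic (V < V_g = 26.5 m/s), as expected around a low.
Converting: 22.7 m/s × 1.944 = 44.1 knots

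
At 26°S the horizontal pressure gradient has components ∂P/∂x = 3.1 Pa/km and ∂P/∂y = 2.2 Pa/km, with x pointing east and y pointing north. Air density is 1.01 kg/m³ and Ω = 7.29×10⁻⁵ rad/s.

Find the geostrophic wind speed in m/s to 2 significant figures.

Coriolis parameter at 26°S:
f = 2Ω sin φ = 2 × 7.29×10⁻⁵ × sin 26° = 6.39×10⁻⁵ s⁻¹
In the Southern Hemisphere f is negative: f = −6.39×10⁻⁵ s⁻¹.
Component geostrophic relations (x east, y north):
u_g = −(1/(fρ)) ∂P/∂y,  v_g = (1/(fρ)) ∂P/∂x
u_g = −(2.2×10⁻³)/(−6.39×10⁻⁵ × 1.01) = 34.1 m/s;  v_g = (3.1×10⁻³)/(−6.39×10⁻⁵ × 1.01) = −48.0 m/s
|V_g| = √(u_g² + v_g²) = 58.9 m/s

59 m/s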